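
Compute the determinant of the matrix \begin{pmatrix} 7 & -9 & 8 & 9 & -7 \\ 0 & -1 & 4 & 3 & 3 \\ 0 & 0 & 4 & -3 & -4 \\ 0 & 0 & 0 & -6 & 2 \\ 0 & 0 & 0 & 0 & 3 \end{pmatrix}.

The matrix is upper triangular, so the determinant is the product of the diagonal entries:
det = (7) · (-1) · (4) · (-6) · (3) = 504

504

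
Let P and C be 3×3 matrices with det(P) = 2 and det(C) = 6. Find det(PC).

det(PC) = det(P)·det(C) = (2)·(6) = 12

det(PC) = 12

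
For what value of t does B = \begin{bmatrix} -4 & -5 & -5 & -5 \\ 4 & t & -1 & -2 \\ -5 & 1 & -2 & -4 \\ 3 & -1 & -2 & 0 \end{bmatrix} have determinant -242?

2

Expanding along the row containing t, det(B) is linear in t: det(B) = (12)·t + (-266).
Set (12)·t + (-266) = -242  ⇒  (12)·t = 24  ⇒  t = 2.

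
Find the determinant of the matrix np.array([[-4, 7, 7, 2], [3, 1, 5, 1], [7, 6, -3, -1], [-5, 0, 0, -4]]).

The determinant is -2223.

Expand along row 4 (it has 2 zeros):
  − (-5) · M_41   where M_41 = det([7 7 2; 1 5 1; 6 -3 -1]) = -31
  + (-4) · M_44   where M_44 = det([-4 7 7; 3 1 5; 7 6 -3]) = 517
det = (-1)·(-5)·(-31) + (+1)·(-4)·(517) = -2223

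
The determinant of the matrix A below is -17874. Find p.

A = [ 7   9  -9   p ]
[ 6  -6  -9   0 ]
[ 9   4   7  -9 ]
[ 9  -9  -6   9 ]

Expanding along the row containing p, det(A) is linear in p: det(A) = (-585)·p + (-23139).
Set (-585)·p + (-23139) = -17874  ⇒  (-585)·p = 5265  ⇒  p = -9.

-9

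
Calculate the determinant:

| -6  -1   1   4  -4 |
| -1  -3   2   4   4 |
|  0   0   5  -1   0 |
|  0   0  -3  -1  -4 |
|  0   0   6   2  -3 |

1496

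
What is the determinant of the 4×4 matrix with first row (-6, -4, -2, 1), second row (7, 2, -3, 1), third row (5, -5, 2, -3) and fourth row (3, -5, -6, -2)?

Expand along row 1:
  + (-6) · M_11   where M_11 = det([2 -3 1; -5 2 -3; -5 -6 -2]) = -19
  − (-4) · M_12   where M_12 = det([7 -3 1; 5 2 -3; 3 -6 -2]) = -193
  + (-2) · M_13   where M_13 = det([7 2 1; 5 -5 -3; 3 -5 -2]) = -43
  − (1) · M_14   where M_14 = det([7 2 -3; 5 -5 2; 3 -5 -6]) = 382
det = (+1)·(-6)·(-19) + (-1)·(-4)·(-193) + (+1)·(-2)·(-43) + (-1)·(1)·(382) = -954

-954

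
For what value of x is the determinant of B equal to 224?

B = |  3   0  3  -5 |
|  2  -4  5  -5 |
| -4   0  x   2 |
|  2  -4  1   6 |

Expanding along the column containing x, det(B) is linear in x: det(B) = (-132)·x + (-304).
Set (-132)·x + (-304) = 224  ⇒  (-132)·x = 528  ⇒  x = -4.

-4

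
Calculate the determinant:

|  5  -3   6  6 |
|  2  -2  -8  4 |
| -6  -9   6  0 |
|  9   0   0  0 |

5832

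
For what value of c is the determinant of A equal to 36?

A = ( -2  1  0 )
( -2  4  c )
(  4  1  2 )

Expanding along the row containing c, det(A) is linear in c: det(A) = (6)·c + (-12).
Set (6)·c + (-12) = 36  ⇒  (6)·c = 48  ⇒  c = 8.

8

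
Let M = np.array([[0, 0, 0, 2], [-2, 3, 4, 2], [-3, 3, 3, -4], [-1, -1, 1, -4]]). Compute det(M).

|M| = -24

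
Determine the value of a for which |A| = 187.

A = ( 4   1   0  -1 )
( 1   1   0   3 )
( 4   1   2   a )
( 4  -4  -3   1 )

a = 4

Expanding along the row containing a, det(A) is linear in a: det(A) = (9)·a + (151).
Set (9)·a + (151) = 187  ⇒  (9)·a = 36  ⇒  a = 4.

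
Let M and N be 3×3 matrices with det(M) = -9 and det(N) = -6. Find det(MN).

det(MN) = det(M)·det(N) = (-9)·(-6) = 54

det(MN) = 54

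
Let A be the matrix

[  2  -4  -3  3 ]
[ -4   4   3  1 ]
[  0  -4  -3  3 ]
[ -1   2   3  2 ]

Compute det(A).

-48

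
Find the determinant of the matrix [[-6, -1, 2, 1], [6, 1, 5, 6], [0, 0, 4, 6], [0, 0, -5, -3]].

The matrix is block upper-triangular with a 2×2 block and a 2×2 block on the diagonal, so its determinant equals the product of the determinants of the diagonal blocks.
det of the 2×2 block = 0
det of the 2×2 block = 18
det = (0)·(18) = 0

0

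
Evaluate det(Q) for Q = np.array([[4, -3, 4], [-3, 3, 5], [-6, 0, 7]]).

183

Expand along column 2:
  − (-3) · |-3 5; -6 7| = −(-3)·(-21 − (-30)) = 27
  + 3 · |4 4; -6 7| = 3·(28 − (-24)) = 156
Sum: (27) + (156) = 183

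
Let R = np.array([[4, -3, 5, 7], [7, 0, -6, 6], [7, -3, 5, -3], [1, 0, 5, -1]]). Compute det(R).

Expand along column 2 (it has 2 zeros):
  − (-3) · M_12   where M_12 = det([7 -6 6; 7 5 -3; 1 5 -1]) = 226
  − (-3) · M_32   where M_32 = det([4 5 7; 7 -6 6; 1 5 -1]) = 256
det = (-1)·(-3)·(226) + (-1)·(-3)·(256) = 1446

The determinant is 1446.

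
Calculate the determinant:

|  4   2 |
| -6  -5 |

det = 4·(-5) − 2·(-6) = -20 − (-12) = -8

-8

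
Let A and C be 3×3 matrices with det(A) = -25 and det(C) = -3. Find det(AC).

The determinant is 75.

det(AC) = det(A)·det(C) = (-25)·(-3) = 75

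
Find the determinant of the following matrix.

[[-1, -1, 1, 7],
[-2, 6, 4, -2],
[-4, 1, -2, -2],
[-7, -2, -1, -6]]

-1130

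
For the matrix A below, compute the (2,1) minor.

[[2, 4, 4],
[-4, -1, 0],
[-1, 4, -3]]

The minor is -28.

Delete row 2 and column 1; the remaining 2×2 submatrix is [4 4; 4 -3].
Its determinant is 4·(-3) − 4·4 = -28.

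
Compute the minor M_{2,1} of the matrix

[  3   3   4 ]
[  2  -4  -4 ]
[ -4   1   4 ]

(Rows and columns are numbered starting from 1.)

Delete row 2 and column 1; the remaining 2×2 submatrix is [3 4; 1 4].
Its determinant is 3·4 − 4·1 = 8.

The minor is 8.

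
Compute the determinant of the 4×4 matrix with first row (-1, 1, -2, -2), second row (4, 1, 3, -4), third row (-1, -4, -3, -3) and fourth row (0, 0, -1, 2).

Expand along row 4 (it has 2 zeros):
  − (-1) · M_43   where M_43 = det([-1 1 -2; 4 1 -4; -1 -4 -3]) = 65
  + (2) · M_44   where M_44 = det([-1 1 -2; 4 1 3; -1 -4 -3]) = 30
det = (-1)·(-1)·(65) + (+1)·(2)·(30) = 125

125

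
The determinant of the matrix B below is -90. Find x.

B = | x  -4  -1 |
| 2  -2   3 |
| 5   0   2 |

9

Expanding along the column containing x, det(B) is linear in x: det(B) = (-4)·x + (-54).
Set (-4)·x + (-54) = -90  ⇒  (-4)·x = -36  ⇒  x = 9.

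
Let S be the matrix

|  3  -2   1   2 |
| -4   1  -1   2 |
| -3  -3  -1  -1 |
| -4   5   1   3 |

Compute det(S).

The determinant is -121.

Expand along row 1:
  + (3) · M_11   where M_11 = det([1 -1 2; -3 -1 -1; 5 1 3]) = -2
  − (-2) · M_12   where M_12 = det([-4 -1 2; -3 -1 -1; -4 1 3]) = -19
  + (1) · M_13   where M_13 = det([-4 1 2; -3 -3 -1; -4 5 3]) = -25
  − (2) · M_14   where M_14 = det([-4 1 -1; -3 -3 -1; -4 5 1]) = 26
det = (+1)·(3)·(-2) + (-1)·(-2)·(-19) + (+1)·(1)·(-25) + (-1)·(2)·(26) = -121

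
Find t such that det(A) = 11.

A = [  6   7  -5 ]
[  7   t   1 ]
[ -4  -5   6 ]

8

Expanding along the row containing t, det(A) is linear in t: det(A) = (16)·t + (-117).
Set (16)·t + (-117) = 11  ⇒  (16)·t = 128  ⇒  t = 8.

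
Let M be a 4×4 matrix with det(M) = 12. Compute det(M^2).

144

det(M^2) = (det M)^2 = (12)^2 = 144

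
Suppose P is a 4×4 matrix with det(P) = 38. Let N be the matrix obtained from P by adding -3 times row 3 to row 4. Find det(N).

Adding a multiple of one row to another leaves the determinant unchanged.
det(N) = (1)·(38) = 38

|N| = 38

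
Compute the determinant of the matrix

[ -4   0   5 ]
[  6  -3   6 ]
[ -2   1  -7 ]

-60

Expand along row 1:
  + (-4) · |-3 6; 1 -7| = (-4)·(21 − 6) = -60
  + 5 · |6 -3; -2 1| = 5·(6 − 6) = 0
Sum: (-60) + (0) = -60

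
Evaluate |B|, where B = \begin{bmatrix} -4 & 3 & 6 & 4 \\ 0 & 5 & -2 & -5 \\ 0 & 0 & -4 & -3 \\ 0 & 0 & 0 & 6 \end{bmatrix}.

det(B) = 480

B is upper triangular, so det(B) is the product of the diagonal entries:
det = (-4) · (5) · (-4) · (6) = 480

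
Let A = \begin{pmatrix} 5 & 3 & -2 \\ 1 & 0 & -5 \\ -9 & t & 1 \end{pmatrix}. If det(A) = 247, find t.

Expanding along the row containing t, det(A) is linear in t: det(A) = (23)·t + (132).
Set (23)·t + (132) = 247  ⇒  (23)·t = 115  ⇒  t = 5.

5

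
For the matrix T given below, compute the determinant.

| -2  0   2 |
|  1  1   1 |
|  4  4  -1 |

10

Expand along row 1:
  + (-2) · |1 1; 4 -1| = (-2)·(-1 − 4) = 10
  + 2 · |1 1; 4 4| = 2·(4 − 4) = 0
Sum: (10) + (0) = 10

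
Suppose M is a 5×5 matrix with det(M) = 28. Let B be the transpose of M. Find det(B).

det(B) = 28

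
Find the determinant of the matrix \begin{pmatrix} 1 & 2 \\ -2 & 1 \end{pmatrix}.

5

det = 1·1 − 2·(-2) = 1 − (-4) = 5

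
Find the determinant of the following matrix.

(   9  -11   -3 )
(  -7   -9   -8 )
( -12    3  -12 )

1443

Expand along row 1:
  + 9 · |-9 -8; 3 -12| = 9·(108 − (-24)) = 1188
  − (-11) · |-7 -8; -12 -12| = −(-11)·(84 − 96) = -132
  + (-3) · |-7 -9; -12 3| = (-3)·(-21 − 108) = 387
Sum: (1188) + (-132) + (387) = 1443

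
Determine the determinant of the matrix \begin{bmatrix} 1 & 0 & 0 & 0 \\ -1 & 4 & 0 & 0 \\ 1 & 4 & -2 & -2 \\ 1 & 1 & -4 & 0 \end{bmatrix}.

-32

The matrix is block lower-triangular with a 2×2 block and a 2×2 block on the diagonal, so its determinant equals the product of the determinants of the diagonal blocks.
det of the 2×2 block = 4
det of the 2×2 block = -8
det = (4)·(-8) = -32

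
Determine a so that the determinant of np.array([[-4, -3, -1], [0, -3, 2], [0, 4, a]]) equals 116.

7

Expanding along the row containing a, det(B) is linear in a: det(B) = (12)·a + (32).
Set (12)·a + (32) = 116  ⇒  (12)·a = 84  ⇒  a = 7.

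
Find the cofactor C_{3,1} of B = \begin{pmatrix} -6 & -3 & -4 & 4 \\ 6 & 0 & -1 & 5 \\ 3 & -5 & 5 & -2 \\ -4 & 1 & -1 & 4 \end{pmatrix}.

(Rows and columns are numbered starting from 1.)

Delete row 3 and column 1; the remaining 3×3 submatrix is [-3 -4 4; 0 -1 5; 1 -1 4].
Its determinant is -19.
The cofactor carries sign (−1)^(3+1) = +1, so C_{3,1} = +(-19) = -19.

The cofactor is -19.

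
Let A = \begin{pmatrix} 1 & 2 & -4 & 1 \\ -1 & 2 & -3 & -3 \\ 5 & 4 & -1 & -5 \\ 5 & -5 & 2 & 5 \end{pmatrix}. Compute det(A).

Expand along row 1:
  + (1) · M_11   where M_11 = det([2 -3 -3; 4 -1 -5; -5 2 5]) = -14
  − (2) · M_12   where M_12 = det([-1 -3 -3; 5 -1 -5; 5 2 5]) = 100
  + (-4) · M_13   where M_13 = det([-1 2 -3; 5 4 -5; 5 -5 5]) = 40
  − (1) · M_14   where M_14 = det([-1 2 -3; 5 4 -1; 5 -5 2]) = 102
det = (+1)·(1)·(-14) + (-1)·(2)·(100) + (+1)·(-4)·(40) + (-1)·(1)·(102) = -476

The determinant is -476.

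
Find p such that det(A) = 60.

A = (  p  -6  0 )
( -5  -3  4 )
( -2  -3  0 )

1

Expanding along the column containing p, det(A) is linear in p: det(A) = (12)·p + (48).
Set (12)·p + (48) = 60  ⇒  (12)·p = 12  ⇒  p = 1.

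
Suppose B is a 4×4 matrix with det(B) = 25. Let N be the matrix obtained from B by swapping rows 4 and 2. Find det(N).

-25

Swapping two rows multiplies the determinant by −1.
det(N) = (-1)·(25) = -25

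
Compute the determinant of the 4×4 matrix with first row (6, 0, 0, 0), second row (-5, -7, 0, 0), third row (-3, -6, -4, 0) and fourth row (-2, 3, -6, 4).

672

The matrix is lower triangular, so the determinant is the product of the diagonal entries:
det = (6) · (-7) · (-4) · (4) = 672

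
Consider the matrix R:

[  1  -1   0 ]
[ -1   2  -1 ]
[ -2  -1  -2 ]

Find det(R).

Expand along row 1:
  + 1 · |2 -1; -1 -2| = 1·(-4 − 1) = -5
  − (-1) · |-1 -1; -2 -2| = −(-1)·(2 − 2) = 0
Sum: (-5) + (0) = -5

-5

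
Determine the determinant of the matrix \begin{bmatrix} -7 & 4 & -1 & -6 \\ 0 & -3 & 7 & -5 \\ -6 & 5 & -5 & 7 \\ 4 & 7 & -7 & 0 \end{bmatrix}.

Expand along row 2 (it has 1 zero):
  + (-3) · M_22   where M_22 = det([-7 -1 -6; -6 -5 7; 4 -7 0]) = -743
  − (7) · M_23   where M_23 = det([-7 4 -6; -6 5 7; 4 7 0]) = 827
  + (-5) · M_24   where M_24 = det([-7 4 -1; -6 5 -5; 4 7 -7]) = -186
det = (+1)·(-3)·(-743) + (-1)·(7)·(827) + (+1)·(-5)·(-186) = -2630

-2630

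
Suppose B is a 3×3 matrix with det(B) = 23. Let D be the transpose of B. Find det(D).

23

det(Bᵀ) = det(B).
det(D) = (1)·(23) = 23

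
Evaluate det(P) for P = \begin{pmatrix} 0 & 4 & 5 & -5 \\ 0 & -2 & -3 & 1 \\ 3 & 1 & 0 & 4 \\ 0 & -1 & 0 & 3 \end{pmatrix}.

Expand along column 1 (it has 3 zeros):
  + (3) · M_31   where M_31 = det([4 5 -5; -2 -3 1; -1 0 3]) = 4
det = (+1)·(3)·(4) = 12

det(P) = 12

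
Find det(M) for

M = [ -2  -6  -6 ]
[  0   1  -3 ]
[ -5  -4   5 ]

Expand along column 1:
  + (-2) · |1 -3; -4 5| = (-2)·(5 − 12) = 14
  + (-5) · |-6 -6; 1 -3| = (-5)·(18 − (-6)) = -120
Sum: (14) + (-120) = -106

-106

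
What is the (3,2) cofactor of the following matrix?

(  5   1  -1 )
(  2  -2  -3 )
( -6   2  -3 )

13

Delete row 3 and column 2; the remaining 2×2 submatrix is [5 -1; 2 -3].
Its determinant is 5·(-3) − (-1)·2 = -13.
The cofactor carries sign (−1)^(3+2) = −1, so C_{3,2} = −(-13) = 13.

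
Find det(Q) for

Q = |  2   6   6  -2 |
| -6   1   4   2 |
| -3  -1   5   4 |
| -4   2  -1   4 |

det(Q) = 1062

Expand along row 1:
  + (2) · M_11   where M_11 = det([1 4 2; -1 5 4; 2 -1 4]) = 54
  − (6) · M_12   where M_12 = det([-6 4 2; -3 5 4; -4 -1 4]) = -114
  + (6) · M_13   where M_13 = det([-6 1 2; -3 -1 4; -4 2 4]) = 48
  − (-2) · M_14   where M_14 = det([-6 1 4; -3 -1 5; -4 2 -1]) = -9
det = (+1)·(2)·(54) + (-1)·(6)·(-114) + (+1)·(6)·(48) + (-1)·(-2)·(-9) = 1062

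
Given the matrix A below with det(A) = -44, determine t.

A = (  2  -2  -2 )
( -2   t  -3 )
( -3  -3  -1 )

Expanding along the column containing t, det(A) is linear in t: det(A) = (-8)·t + (-44).
Set (-8)·t + (-44) = -44  ⇒  (-8)·t = 0  ⇒  t = 0.

t = 0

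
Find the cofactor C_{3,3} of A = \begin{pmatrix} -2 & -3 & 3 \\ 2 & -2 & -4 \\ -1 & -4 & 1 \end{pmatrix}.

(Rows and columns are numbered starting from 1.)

The cofactor is 10.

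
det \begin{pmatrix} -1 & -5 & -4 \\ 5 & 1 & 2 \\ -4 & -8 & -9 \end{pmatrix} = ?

-48

Expand along column 1:
  + (-1) · |1 2; -8 -9| = (-1)·(-9 − (-16)) = -7
  − 5 · |-5 -4; -8 -9| = −5·(45 − 32) = -65
  + (-4) · |-5 -4; 1 2| = (-4)·(-10 − (-4)) = 24
Sum: (-7) + (-65) + (24) = -48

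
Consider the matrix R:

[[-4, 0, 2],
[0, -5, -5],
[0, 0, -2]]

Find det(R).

R is upper triangular, so det(R) is the product of the diagonal entries:
det = (-4) · (-5) · (-2) = -40

-40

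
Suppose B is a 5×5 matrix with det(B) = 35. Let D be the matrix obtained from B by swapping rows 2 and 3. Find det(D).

Swapping two rows multiplies the determinant by −1.
det(D) = (-1)·(35) = -35

-35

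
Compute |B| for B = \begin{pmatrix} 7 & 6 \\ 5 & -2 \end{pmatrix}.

The determinant is -44.

det(B) = 7·(-2) − 6·5 = -14 − 30 = -44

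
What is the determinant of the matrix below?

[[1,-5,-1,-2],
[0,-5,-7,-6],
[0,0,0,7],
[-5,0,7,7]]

Expand along row 3 (it has 3 zeros):
  − (7) · M_34   where M_34 = det([1 -5 -1; 0 -5 -7; -5 0 7]) = -185
det = (-1)·(7)·(-185) = 1295

1295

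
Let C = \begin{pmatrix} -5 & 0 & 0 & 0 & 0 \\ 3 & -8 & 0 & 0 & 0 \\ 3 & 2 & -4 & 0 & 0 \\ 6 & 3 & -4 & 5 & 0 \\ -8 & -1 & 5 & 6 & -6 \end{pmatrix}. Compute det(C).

4800

C is lower triangular, so det(C) is the product of the diagonal entries:
det = (-5) · (-8) · (-4) · (5) · (-6) = 4800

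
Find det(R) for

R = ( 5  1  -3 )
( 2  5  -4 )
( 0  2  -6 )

Expand along column 1:
  + 5 · |5 -4; 2 -6| = 5·(-30 − (-8)) = -110
  − 2 · |1 -3; 2 -6| = −2·(-6 − (-6)) = 0
Sum: (-110) + (0) = -110

det(R) = -110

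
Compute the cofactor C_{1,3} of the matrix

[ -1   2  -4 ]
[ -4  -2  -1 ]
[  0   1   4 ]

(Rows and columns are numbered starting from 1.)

-4

Delete row 1 and column 3; the remaining 2×2 submatrix is [-4 -2; 0 1].
Its determinant is (-4)·1 − (-2)·0 = -4.
The cofactor carries sign (−1)^(1+3) = +1, so C_{1,3} = +(-4) = -4.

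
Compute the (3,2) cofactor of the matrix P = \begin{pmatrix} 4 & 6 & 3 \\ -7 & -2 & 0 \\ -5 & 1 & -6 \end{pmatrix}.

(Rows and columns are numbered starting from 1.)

-21

Delete row 3 and column 2; the remaining 2×2 submatrix is [4 3; -7 0].
Its determinant is 4·0 − 3·(-7) = 21.
The cofactor carries sign (−1)^(3+2) = −1, so C_{3,2} = −(21) = -21.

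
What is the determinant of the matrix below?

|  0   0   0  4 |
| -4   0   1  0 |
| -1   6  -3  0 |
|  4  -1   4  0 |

Expand along row 1 (it has 3 zeros):
  − (4) · M_14   where M_14 = det([-4 0 1; -1 6 -3; 4 -1 4]) = -107
det = (-1)·(4)·(-107) = 428

The determinant is 428.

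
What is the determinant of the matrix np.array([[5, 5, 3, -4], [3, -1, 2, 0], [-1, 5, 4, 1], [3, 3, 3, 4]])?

The determinant is -536.

Expand along row 2 (it has 1 zero):
  − (3) · M_21   where M_21 = det([5 3 -4; 5 4 1; 3 3 4]) = 2
  + (-1) · M_22   where M_22 = det([5 3 -4; -1 4 1; 3 3 4]) = 146
  − (2) · M_23   where M_23 = det([5 5 -4; -1 5 1; 3 3 4]) = 192
det = (-1)·(3)·(2) + (+1)·(-1)·(146) + (-1)·(2)·(192) = -536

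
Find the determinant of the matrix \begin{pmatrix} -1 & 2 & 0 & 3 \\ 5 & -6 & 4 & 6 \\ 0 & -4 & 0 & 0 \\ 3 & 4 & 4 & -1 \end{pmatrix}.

208

Expand along row 3 (it has 3 zeros):
  − (-4) · M_32   where M_32 = det([-1 0 3; 5 4 6; 3 4 -1]) = 52
det = (-1)·(-4)·(52) = 208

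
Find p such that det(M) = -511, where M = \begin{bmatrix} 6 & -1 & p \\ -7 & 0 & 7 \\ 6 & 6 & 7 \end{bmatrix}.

p = 4

Expanding along the column containing p, det(M) is linear in p: det(M) = (-42)·p + (-343).
Set (-42)·p + (-343) = -511  ⇒  (-42)·p = -168  ⇒  p = 4.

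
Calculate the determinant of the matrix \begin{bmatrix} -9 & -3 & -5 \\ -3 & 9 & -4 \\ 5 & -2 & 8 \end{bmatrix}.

Expand along column 1:
  + (-9) · |9 -4; -2 8| = (-9)·(72 − 8) = -576
  − (-3) · |-3 -5; -2 8| = −(-3)·(-24 − 10) = -102
  + 5 · |-3 -5; 9 -4| = 5·(12 − (-45)) = 285
Sum: (-576) + (-102) + (285) = -393

-393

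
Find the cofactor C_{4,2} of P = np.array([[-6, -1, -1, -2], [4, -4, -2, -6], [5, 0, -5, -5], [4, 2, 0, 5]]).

150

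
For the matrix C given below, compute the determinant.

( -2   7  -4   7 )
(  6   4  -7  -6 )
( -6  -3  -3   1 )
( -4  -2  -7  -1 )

Expand along row 1:
  + (-2) · M_11   where M_11 = det([4 -7 -6; -3 -3 1; -2 -7 -1]) = -15
  − (7) · M_12   where M_12 = det([6 -7 -6; -6 -3 1; -4 -7 -1]) = -50
  + (-4) · M_13   where M_13 = det([6 4 -6; -6 -3 1; -4 -2 -1]) = -10
  − (7) · M_14   where M_14 = det([6 4 -7; -6 -3 -3; -4 -2 -7]) = -30
det = (+1)·(-2)·(-15) + (-1)·(7)·(-50) + (+1)·(-4)·(-10) + (-1)·(7)·(-30) = 630

630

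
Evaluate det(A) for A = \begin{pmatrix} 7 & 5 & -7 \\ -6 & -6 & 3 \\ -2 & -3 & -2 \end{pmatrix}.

det(A) = 15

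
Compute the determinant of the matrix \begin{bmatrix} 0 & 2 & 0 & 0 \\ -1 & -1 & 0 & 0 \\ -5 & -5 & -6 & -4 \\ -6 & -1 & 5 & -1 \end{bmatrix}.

The matrix is block lower-triangular with a 2×2 block and a 2×2 block on the diagonal, so its determinant equals the product of the determinants of the diagonal blocks.
det of the 2×2 block = 2
det of the 2×2 block = 26
det = (2)·(26) = 52

52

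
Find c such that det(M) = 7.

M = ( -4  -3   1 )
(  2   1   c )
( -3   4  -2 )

c = 0

Expanding along the column containing c, det(M) is linear in c: det(M) = (25)·c + (7).
Set (25)·c + (7) = 7  ⇒  (25)·c = 0  ⇒  c = 0.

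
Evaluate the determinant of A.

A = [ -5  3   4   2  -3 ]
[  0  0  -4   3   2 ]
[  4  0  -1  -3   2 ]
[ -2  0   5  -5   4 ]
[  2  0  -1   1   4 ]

1152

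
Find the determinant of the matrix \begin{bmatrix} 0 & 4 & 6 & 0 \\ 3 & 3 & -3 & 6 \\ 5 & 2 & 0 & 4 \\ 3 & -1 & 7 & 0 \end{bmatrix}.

-468

Expand along row 1 (it has 2 zeros):
  − (4) · M_12   where M_12 = det([3 -3 6; 5 0 4; 3 7 0]) = 90
  + (6) · M_13   where M_13 = det([3 3 6; 5 2 4; 3 -1 0]) = -18
det = (-1)·(4)·(90) + (+1)·(6)·(-18) = -468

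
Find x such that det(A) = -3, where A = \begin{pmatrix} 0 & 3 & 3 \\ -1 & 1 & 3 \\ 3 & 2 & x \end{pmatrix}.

-5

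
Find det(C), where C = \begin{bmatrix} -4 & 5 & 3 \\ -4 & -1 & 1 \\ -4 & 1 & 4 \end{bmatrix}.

Expand along row 1:
  + (-4) · |-1 1; 1 4| = (-4)·(-4 − 1) = 20
  − 5 · |-4 1; -4 4| = −5·(-16 − (-4)) = 60
  + 3 · |-4 -1; -4 1| = 3·(-4 − 4) = -24
Sum: (20) + (60) + (-24) = 56

|C| = 56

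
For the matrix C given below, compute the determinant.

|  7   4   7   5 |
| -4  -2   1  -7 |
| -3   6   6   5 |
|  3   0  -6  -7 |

|C| = 3570

Expand along row 4 (it has 1 zero):
  − (3) · M_41   where M_41 = det([4 7 5; -2 1 -7; 6 6 5]) = -126
  − (-6) · M_43   where M_43 = det([7 4 5; -4 -2 -7; -3 6 5]) = 238
  + (-7) · M_44   where M_44 = det([7 4 7; -4 -2 1; -3 6 6]) = -252
det = (-1)·(3)·(-126) + (-1)·(-6)·(238) + (+1)·(-7)·(-252) = 3570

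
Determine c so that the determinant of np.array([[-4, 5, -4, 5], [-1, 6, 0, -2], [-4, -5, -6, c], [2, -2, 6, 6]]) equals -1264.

-5

Expanding along the row containing c, det(B) is linear in c: det(B) = (74)·c + (-894).
Set (74)·c + (-894) = -1264  ⇒  (74)·c = -370  ⇒  c = -5.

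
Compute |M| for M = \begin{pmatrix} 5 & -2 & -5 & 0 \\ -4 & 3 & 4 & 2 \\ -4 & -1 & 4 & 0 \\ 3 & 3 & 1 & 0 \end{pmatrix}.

-104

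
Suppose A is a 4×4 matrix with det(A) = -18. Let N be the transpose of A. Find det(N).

det(Aᵀ) = det(A).
det(N) = (1)·(-18) = -18

-18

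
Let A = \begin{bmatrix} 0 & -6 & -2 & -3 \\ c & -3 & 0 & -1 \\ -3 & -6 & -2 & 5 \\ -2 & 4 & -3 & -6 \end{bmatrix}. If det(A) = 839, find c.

Expanding along the row containing c, det(A) is linear in c: det(A) = (208)·c + (-201).
Set (208)·c + (-201) = 839  ⇒  (208)·c = 1040  ⇒  c = 5.

5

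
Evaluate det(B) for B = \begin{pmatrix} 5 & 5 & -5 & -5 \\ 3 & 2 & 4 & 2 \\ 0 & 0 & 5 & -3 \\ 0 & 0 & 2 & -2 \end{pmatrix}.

det(B) = 20

B is block upper-triangular with a 2×2 block and a 2×2 block on the diagonal, so its determinant equals the product of the determinants of the diagonal blocks.
det of the 2×2 block = -5
det of the 2×2 block = -4
det = (-5)·(-4) = 20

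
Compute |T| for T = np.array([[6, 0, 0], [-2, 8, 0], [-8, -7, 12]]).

The determinant is 576.

T is lower triangular, so det(T) is the product of the diagonal entries:
det = (6) · (8) · (12) = 576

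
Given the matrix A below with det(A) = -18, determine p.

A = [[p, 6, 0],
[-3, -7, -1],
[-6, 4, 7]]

4

Expanding along the row containing p, det(A) is linear in p: det(A) = (-45)·p + (162).
Set (-45)·p + (162) = -18  ⇒  (-45)·p = -180  ⇒  p = 4.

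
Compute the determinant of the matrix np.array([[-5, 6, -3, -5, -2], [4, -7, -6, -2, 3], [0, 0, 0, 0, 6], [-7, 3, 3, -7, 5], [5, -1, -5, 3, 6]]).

The determinant is -2376.

Expand along row 3 (it has 4 zeros):
  + (6) · M_35   where M_35 = det([-5 6 -3 -5; 4 -7 -6 -2; -7 3 3 -7; 5 -1 -5 3]) = -396
det = (+1)·(6)·(-396) = -2376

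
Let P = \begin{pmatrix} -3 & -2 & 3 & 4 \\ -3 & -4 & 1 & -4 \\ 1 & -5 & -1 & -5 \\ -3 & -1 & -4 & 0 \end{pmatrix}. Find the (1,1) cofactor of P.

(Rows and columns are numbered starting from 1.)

Delete row 1 and column 1; the remaining 3×3 submatrix is [-4 1 -4; -5 -1 -5; -1 -4 0].
Its determinant is 9.
The cofactor carries sign (−1)^(1+1) = +1, so C_{1,1} = +(9) = 9.

The cofactor is 9.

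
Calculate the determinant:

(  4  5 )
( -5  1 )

det = 4·1 − 5·(-5) = 4 − (-25) = 29

The determinant is 29.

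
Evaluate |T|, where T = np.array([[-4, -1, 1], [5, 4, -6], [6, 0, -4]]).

56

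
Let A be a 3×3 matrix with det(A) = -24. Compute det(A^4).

331776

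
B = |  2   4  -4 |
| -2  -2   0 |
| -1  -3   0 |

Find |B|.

-16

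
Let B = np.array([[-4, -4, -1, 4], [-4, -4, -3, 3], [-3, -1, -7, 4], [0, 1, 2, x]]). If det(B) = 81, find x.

Expanding along the column containing x, det(B) is linear in x: det(B) = (-16)·x + (49).
Set (-16)·x + (49) = 81  ⇒  (-16)·x = 32  ⇒  x = -2.

-2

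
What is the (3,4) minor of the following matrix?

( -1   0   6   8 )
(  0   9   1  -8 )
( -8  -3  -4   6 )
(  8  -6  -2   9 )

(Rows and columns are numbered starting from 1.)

Delete row 3 and column 4; the remaining 3×3 submatrix is [-1 0 6; 0 9 1; 8 -6 -2].
Its determinant is -420.

-420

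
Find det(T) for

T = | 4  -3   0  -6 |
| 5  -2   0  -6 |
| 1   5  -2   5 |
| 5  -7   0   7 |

The determinant is -242.

Expand along column 3 (it has 3 zeros):
  + (-2) · M_33   where M_33 = det([4 -3 -6; 5 -2 -6; 5 -7 7]) = 121
det = (+1)·(-2)·(121) = -242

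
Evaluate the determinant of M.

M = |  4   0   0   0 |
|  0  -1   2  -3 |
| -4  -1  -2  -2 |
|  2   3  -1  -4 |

Expand along row 1 (it has 3 zeros):
  + (4) · M_11   where M_11 = det([-1 2 -3; -1 -2 -2; 3 -1 -4]) = -47
det = (+1)·(4)·(-47) = -188

|M| = -188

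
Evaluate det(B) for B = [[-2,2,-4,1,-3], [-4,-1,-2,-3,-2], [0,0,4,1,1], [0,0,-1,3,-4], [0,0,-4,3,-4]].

|B| = 210

B is block upper-triangular with a 2×2 block and a 3×3 block on the diagonal, so its determinant equals the product of the determinants of the diagonal blocks.
det of the 2×2 block = 10
det of the 3×3 block = 21
det = (10)·(21) = 210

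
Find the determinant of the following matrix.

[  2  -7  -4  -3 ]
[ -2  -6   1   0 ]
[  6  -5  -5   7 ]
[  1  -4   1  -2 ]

The determinant is 1030.

Expand along row 2 (it has 1 zero):
  − (-2) · M_21   where M_21 = det([-7 -4 -3; -5 -5 7; -4 1 -2]) = 206
  + (-6) · M_22   where M_22 = det([2 -4 -3; 6 -5 7; 1 1 -2]) = -103
  − (1) · M_23   where M_23 = det([2 -7 -3; 6 -5 7; 1 -4 -2]) = 0
det = (-1)·(-2)·(206) + (+1)·(-6)·(-103) + (-1)·(1)·(0) = 1030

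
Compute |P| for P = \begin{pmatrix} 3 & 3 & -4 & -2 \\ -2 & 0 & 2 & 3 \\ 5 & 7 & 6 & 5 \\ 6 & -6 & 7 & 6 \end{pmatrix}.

1160

Expand along row 2 (it has 1 zero):
  − (-2) · M_21   where M_21 = det([3 -4 -2; 7 6 5; -6 7 6]) = 121
  − (2) · M_23   where M_23 = det([3 3 -2; 5 7 5; 6 -6 6]) = 360
  + (3) · M_24   where M_24 = det([3 3 -4; 5 7 6; 6 -6 7]) = 546
det = (-1)·(-2)·(121) + (-1)·(2)·(360) + (+1)·(3)·(546) = 1160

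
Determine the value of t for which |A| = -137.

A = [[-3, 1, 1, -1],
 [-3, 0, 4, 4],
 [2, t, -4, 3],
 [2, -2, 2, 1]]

Expanding along the column containing t, det(A) is linear in t: det(A) = (-37)·t + (48).
Set (-37)·t + (48) = -137  ⇒  (-37)·t = -185  ⇒  t = 5.

t = 5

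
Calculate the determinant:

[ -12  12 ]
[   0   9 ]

-108

det = (-12)·9 − 12·0 = -108 − 0 = -108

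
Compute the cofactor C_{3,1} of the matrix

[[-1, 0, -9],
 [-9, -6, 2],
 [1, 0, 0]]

Delete row 3 and column 1; the remaining 2×2 submatrix is [0 -9; -6 2].
Its determinant is 0·2 − (-9)·(-6) = -54.
The cofactor carries sign (−1)^(3+1) = +1, so C_{3,1} = +(-54) = -54.

The cofactor is -54.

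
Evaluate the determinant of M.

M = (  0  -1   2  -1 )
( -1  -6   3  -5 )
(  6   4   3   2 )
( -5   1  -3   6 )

det(M) = 176

Expand along row 1 (it has 1 zero):
  − (-1) · M_12   where M_12 = det([-1 3 -5; 6 3 2; -5 -3 6]) = -147
  + (2) · M_13   where M_13 = det([-1 -6 -5; 6 4 2; -5 1 6]) = 124
  − (-1) · M_14   where M_14 = det([-1 -6 3; 6 4 3; -5 1 -3]) = 75
det = (-1)·(-1)·(-147) + (+1)·(2)·(124) + (-1)·(-1)·(75) = 176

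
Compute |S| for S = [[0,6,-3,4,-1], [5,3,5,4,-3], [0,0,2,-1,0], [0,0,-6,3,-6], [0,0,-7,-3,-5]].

det(S) = 2340

S is block upper-triangular with a 2×2 block and a 3×3 block on the diagonal, so its determinant equals the product of the determinants of the diagonal blocks.
det of the 2×2 block = -30
det of the 3×3 block = -78
det = (-30)·(-78) = 2340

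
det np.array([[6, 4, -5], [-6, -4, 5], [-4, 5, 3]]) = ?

Expand along row 1:
  + 6 · |-4 5; 5 3| = 6·(-12 − 25) = -222
  − 4 · |-6 5; -4 3| = −4·(-18 − (-20)) = -8
  + (-5) · |-6 -4; -4 5| = (-5)·(-30 − 16) = 230
Sum: (-222) + (-8) + (230) = 0

0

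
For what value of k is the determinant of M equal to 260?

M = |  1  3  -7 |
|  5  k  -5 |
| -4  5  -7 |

k = -7

Expanding along the row containing k, det(M) is linear in k: det(M) = (-35)·k + (15).
Set (-35)·k + (15) = 260  ⇒  (-35)·k = 245  ⇒  k = -7.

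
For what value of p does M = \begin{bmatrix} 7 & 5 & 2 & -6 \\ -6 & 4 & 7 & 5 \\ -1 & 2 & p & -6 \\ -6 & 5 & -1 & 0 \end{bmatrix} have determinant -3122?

1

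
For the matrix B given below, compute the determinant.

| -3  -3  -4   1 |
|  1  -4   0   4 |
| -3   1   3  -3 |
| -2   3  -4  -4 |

The determinant is -51.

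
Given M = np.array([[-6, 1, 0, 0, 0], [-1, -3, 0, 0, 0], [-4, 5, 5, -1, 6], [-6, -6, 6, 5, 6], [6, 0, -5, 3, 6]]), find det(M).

M is block lower-triangular with a 2×2 block and a 3×3 block on the diagonal, so its determinant equals the product of the determinants of the diagonal blocks.
det of the 2×2 block = 19
det of the 3×3 block = 384
det = (19)·(384) = 7296

The determinant is 7296.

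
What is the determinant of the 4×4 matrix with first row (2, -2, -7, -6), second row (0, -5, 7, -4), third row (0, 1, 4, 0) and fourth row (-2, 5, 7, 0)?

Expand along row 3 (it has 2 zeros):
  − (1) · M_32   where M_32 = det([2 -7 -6; 0 7 -4; -2 7 0]) = -84
  + (4) · M_33   where M_33 = det([2 -2 -6; 0 -5 -4; -2 5 0]) = 84
det = (-1)·(1)·(-84) + (+1)·(4)·(84) = 420

420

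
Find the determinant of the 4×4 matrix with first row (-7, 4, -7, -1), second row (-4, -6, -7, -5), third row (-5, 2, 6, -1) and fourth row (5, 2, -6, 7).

2548

Expand along row 1:
  + (-7) · M_11   where M_11 = det([-6 -7 -5; 2 6 -1; 2 -6 7]) = 16
  − (4) · M_12   where M_12 = det([-4 -7 -5; -5 6 -1; 5 -6 7]) = -354
  + (-7) · M_13   where M_13 = det([-4 -6 -5; -5 2 -1; 5 2 7]) = -144
  − (-1) · M_14   where M_14 = det([-4 -6 -7; -5 2 6; 5 2 -6]) = 236
det = (+1)·(-7)·(16) + (-1)·(4)·(-354) + (+1)·(-7)·(-144) + (-1)·(-1)·(236) = 2548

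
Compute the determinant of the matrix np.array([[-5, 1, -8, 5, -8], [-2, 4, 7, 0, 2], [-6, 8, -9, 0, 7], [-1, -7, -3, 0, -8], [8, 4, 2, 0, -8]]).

The determinant is 41800.

Expand along column 4 (it has 4 zeros):
  − (5) · M_14   where M_14 = det([-2 4 7 2; -6 8 -9 7; -1 -7 -3 -8; 8 4 2 -8]) = -8360
det = (-1)·(5)·(-8360) = 41800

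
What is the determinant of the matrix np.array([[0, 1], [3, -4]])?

-3

det = 0·(-4) − 1·3 = 0 − 3 = -3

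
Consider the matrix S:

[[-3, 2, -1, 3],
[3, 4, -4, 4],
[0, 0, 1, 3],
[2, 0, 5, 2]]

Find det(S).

250

Expand along row 3 (it has 2 zeros):
  + (1) · M_33   where M_33 = det([-3 2 3; 3 4 4; 2 0 2]) = -44
  − (3) · M_34   where M_34 = det([-3 2 -1; 3 4 -4; 2 0 5]) = -98
det = (+1)·(1)·(-44) + (-1)·(3)·(-98) = 250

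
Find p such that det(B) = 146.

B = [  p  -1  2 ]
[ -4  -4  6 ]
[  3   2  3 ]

-7

Expanding along the column containing p, det(B) is linear in p: det(B) = (-24)·p + (-22).
Set (-24)·p + (-22) = 146  ⇒  (-24)·p = 168  ⇒  p = -7.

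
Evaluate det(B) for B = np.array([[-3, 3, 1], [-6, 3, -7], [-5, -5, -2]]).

The determinant is 237.

Expand along row 1:
  + (-3) · |3 -7; -5 -2| = (-3)·(-6 − 35) = 123
  − 3 · |-6 -7; -5 -2| = −3·(12 − 35) = 69
  + 1 · |-6 3; -5 -5| = 1·(30 − (-15)) = 45
Sum: (123) + (69) + (45) = 237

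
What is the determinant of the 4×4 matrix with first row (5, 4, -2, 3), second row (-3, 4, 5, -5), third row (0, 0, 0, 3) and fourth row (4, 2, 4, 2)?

-606

Expand along row 3 (it has 3 zeros):
  − (3) · M_34   where M_34 = det([5 4 -2; -3 4 5; 4 2 4]) = 202
det = (-1)·(3)·(202) = -606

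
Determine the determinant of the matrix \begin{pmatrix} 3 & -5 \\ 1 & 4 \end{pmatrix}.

The determinant is 17.

det = 3·4 − (-5)·1 = 12 − (-5) = 17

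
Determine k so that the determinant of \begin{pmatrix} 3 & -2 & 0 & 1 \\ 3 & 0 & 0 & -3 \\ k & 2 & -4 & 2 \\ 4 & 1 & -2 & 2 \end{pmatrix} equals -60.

k = 5

Expanding along the column containing k, det(A) is linear in k: det(A) = (12)·k + (-120).
Set (12)·k + (-120) = -60  ⇒  (12)·k = 60  ⇒  k = 5.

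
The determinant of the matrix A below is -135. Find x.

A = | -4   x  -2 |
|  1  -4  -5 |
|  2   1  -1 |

Expanding along the column containing x, det(A) is linear in x: det(A) = (-9)·x + (-54).
Set (-9)·x + (-54) = -135  ⇒  (-9)·x = -81  ⇒  x = 9.

x = 9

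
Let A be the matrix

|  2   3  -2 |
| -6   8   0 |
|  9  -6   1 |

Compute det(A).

Expand along column 3:
  + (-2) · |-6 8; 9 -6| = (-2)·(36 − 72) = 72
  + 1 · |2 3; -6 8| = 1·(16 − (-18)) = 34
Sum: (72) + (34) = 106

106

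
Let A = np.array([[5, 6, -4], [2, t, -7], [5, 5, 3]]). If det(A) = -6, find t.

t = 3

Expanding along the row containing t, det(A) is linear in t: det(A) = (35)·t + (-111).
Set (35)·t + (-111) = -6  ⇒  (35)·t = 105  ⇒  t = 3.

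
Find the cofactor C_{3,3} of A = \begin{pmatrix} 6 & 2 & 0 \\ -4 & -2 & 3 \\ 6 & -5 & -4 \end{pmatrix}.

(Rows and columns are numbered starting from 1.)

The cofactor is -4.

Delete row 3 and column 3; the remaining 2×2 submatrix is [6 2; -4 -2].
Its determinant is 6·(-2) − 2·(-4) = -4.
The cofactor carries sign (−1)^(3+3) = +1, so C_{3,3} = +(-4) = -4.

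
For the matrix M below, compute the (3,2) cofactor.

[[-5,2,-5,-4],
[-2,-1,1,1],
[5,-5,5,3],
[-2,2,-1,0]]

Delete row 3 and column 2; the remaining 3×3 submatrix is [-5 -5 -4; -2 1 1; -2 -1 0].
Its determinant is -11.
The cofactor carries sign (−1)^(3+2) = −1, so C_{3,2} = −(-11) = 11.

11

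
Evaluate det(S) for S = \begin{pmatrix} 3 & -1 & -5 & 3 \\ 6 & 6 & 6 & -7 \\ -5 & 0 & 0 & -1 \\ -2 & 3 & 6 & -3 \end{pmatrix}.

det(S) = -273

Expand along row 3 (it has 2 zeros):
  + (-5) · M_31   where M_31 = det([-1 -5 3; 6 6 -7; 3 6 -3]) = 45
  − (-1) · M_34   where M_34 = det([3 -1 -5; 6 6 6; -2 3 6]) = -48
det = (+1)·(-5)·(45) + (-1)·(-1)·(-48) = -273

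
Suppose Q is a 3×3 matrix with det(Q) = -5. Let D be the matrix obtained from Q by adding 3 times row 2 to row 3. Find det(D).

Adding a multiple of one row to another leaves the determinant unchanged.
det(D) = (1)·(-5) = -5

-5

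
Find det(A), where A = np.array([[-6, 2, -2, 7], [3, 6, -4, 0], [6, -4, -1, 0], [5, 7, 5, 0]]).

Expand along column 4 (it has 3 zeros):
  − (7) · M_14   where M_14 = det([3 6 -4; 6 -4 -1; 5 7 5]) = -497
det = (-1)·(7)·(-497) = 3479

|A| = 3479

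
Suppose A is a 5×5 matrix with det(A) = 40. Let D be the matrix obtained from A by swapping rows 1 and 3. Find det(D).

Swapping two rows multiplies the determinant by −1.
det(D) = (-1)·(40) = -40

-40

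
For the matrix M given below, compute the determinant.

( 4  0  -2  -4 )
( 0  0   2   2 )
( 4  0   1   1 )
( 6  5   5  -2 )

Expand along column 2 (it has 3 zeros):
  + (5) · M_42   where M_42 = det([4 -2 -4; 0 2 2; 4 1 1]) = 16
det = (+1)·(5)·(16) = 80

80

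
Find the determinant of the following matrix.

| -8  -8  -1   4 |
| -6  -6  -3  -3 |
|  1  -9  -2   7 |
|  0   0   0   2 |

360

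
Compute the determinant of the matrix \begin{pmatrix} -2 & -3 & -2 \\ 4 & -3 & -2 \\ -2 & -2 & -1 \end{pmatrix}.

Expand along row 1:
  + (-2) · |-3 -2; -2 -1| = (-2)·(3 − 4) = 2
  − (-3) · |4 -2; -2 -1| = −(-3)·(-4 − 4) = -24
  + (-2) · |4 -3; -2 -2| = (-2)·(-8 − 6) = 28
Sum: (2) + (-24) + (28) = 6

6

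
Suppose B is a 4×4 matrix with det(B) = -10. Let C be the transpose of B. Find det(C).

det(C) = -10

det(Bᵀ) = det(B).
det(C) = (1)·(-10) = -10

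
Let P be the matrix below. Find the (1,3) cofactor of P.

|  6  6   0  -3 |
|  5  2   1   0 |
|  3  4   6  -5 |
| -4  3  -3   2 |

Delete row 1 and column 3; the remaining 3×3 submatrix is [5 2 0; 3 4 -5; -4 3 2].
Its determinant is 143.
The cofactor carries sign (−1)^(1+3) = +1, so C_{1,3} = +(143) = 143.

143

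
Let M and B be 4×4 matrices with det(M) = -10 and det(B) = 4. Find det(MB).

det(MB) = -40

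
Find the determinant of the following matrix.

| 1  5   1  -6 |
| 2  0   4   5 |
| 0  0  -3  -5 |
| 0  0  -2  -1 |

The matrix is block upper-triangular with a 2×2 block and a 2×2 block on the diagonal, so its determinant equals the product of the determinants of the diagonal blocks.
det of the 2×2 block = -10
det of the 2×2 block = -7
det = (-10)·(-7) = 70

70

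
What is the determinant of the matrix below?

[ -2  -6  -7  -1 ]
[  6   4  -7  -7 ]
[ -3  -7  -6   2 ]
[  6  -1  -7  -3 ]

The determinant is -474.

Expand along row 1:
  + (-2) · M_11   where M_11 = det([4 -7 -7; -7 -6 2; -1 -7 -3]) = -12
  − (-6) · M_12   where M_12 = det([6 -7 -7; -3 -6 2; 6 -7 -3]) = -228
  + (-7) · M_13   where M_13 = det([6 4 -7; -3 -7 2; 6 -1 -3]) = -165
  − (-1) · M_14   where M_14 = det([6 4 -7; -3 -7 -6; 6 -1 -7]) = -285
det = (+1)·(-2)·(-12) + (-1)·(-6)·(-228) + (+1)·(-7)·(-165) + (-1)·(-1)·(-285) = -474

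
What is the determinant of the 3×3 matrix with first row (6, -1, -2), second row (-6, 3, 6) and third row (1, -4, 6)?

168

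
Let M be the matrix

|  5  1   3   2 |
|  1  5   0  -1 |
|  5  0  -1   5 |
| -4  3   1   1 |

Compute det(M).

-619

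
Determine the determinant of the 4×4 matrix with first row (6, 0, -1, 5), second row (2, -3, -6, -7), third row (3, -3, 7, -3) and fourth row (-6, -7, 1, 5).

Expand along row 1 (it has 1 zero):
  + (6) · M_11   where M_11 = det([-3 -6 -7; -3 7 -3; -7 1 5]) = -652
  + (-1) · M_13   where M_13 = det([2 -3 -7; 3 -3 -3; -6 -7 5]) = 192
  − (5) · M_14   where M_14 = det([2 -3 -6; 3 -3 7; -6 -7 1]) = 461
det = (+1)·(6)·(-652) + (+1)·(-1)·(192) + (-1)·(5)·(461) = -6409

-6409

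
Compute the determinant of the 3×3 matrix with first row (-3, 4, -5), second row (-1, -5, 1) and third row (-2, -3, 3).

Expand along row 1:
  + (-3) · |-5 1; -3 3| = (-3)·(-15 − (-3)) = 36
  − 4 · |-1 1; -2 3| = −4·(-3 − (-2)) = 4
  + (-5) · |-1 -5; -2 -3| = (-5)·(3 − 10) = 35
Sum: (36) + (4) + (35) = 75

75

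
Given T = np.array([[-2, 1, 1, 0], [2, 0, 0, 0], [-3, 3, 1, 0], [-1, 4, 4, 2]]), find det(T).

8

Expand along row 2 (it has 3 zeros):
  − (2) · M_21   where M_21 = det([1 1 0; 3 1 0; 4 4 2]) = -4
det = (-1)·(2)·(-4) = 8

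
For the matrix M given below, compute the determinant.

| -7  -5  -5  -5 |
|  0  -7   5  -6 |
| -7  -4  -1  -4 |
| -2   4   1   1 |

Expand along row 2 (it has 1 zero):
  + (-7) · M_22   where M_22 = det([-7 -5 -5; -7 -1 -4; -2 1 1]) = -51
  − (5) · M_23   where M_23 = det([-7 -5 -5; -7 -4 -4; -2 4 1]) = 21
  + (-6) · M_24   where M_24 = det([-7 -5 -5; -7 -4 -1; -2 4 1]) = 135
det = (+1)·(-7)·(-51) + (-1)·(5)·(21) + (+1)·(-6)·(135) = -558

The determinant is -558.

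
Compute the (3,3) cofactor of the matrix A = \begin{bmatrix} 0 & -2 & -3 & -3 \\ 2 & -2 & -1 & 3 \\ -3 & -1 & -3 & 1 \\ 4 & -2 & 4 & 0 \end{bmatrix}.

Delete row 3 and column 3; the remaining 3×3 submatrix is [0 -2 -3; 2 -2 3; 4 -2 0].
Its determinant is -36.
The cofactor carries sign (−1)^(3+3) = +1, so C_{3,3} = +(-36) = -36.

The cofactor is -36.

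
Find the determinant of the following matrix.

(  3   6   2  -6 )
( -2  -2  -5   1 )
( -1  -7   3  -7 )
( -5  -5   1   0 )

The determinant is 1419.

Expand along row 4 (it has 1 zero):
  − (-5) · M_41   where M_41 = det([6 2 -6; -2 -5 1; -7 3 -7]) = 396
  + (-5) · M_42   where M_42 = det([3 2 -6; -2 -5 1; -1 3 -7]) = 132
  − (1) · M_43   where M_43 = det([3 6 -6; -2 -2 1; -1 -7 -7]) = -99
det = (-1)·(-5)·(396) + (+1)·(-5)·(132) + (-1)·(1)·(-99) = 1419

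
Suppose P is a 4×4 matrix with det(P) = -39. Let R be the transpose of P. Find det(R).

det(Pᵀ) = det(P).
det(R) = (1)·(-39) = -39

|R| = -39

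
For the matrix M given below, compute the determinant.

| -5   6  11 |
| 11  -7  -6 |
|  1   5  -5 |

|M| = 651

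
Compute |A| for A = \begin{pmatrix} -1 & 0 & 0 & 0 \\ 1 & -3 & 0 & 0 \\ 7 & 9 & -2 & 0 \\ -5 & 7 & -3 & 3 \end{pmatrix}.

A is lower triangular, so det(A) is the product of the diagonal entries:
det = (-1) · (-3) · (-2) · (3) = -18

-18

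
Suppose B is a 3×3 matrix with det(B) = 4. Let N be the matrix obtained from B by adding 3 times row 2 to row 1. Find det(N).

Adding a multiple of one row to another leaves the determinant unchanged.
det(N) = (1)·(4) = 4

The determinant is 4.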